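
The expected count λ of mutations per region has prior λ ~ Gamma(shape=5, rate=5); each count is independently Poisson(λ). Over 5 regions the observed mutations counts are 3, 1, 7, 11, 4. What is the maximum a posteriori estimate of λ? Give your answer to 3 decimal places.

λ̂_MAP = 3.000

Σxᵢ = 3+1+7+11+4 = 26, with n = 5.
Posterior ∝ λ^4e^(−5λ) · λ^26e^(−5λ) = λ^30e^(−10λ), i.e. Gamma(shape=31, rate=10).
The mode of a Gamma(a, b) with a ≥ 1 (shape–rate) is (a−1)/b = 30/10 ≈ 3.000.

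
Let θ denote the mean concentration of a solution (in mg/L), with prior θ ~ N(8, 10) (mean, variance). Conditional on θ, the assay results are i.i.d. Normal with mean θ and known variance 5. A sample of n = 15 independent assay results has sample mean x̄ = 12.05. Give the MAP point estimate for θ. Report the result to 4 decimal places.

n = 15, x̄ = 12.05.
For a Normal prior and Normal likelihood with known variance, the posterior is Normal; its mode equals its mean, the precision-weighted average.
Prior precision 1/σ₀² = 1/10 = 0.1; data precision n/σ² = 15/5 = 3.
θ̂ = (0.1·8 + 3·12.05) / (0.1 + 3) = 36.95/3.1 = 739/62 ≈ 11.9194.

θ̂_MAP = 11.9194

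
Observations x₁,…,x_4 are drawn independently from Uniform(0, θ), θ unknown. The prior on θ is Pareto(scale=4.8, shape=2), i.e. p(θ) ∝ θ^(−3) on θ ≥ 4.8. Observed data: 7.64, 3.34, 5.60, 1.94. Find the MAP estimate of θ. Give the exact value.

The Uniform(0, θ) likelihood is θ^(−n) for θ ≥ max(xᵢ), zero otherwise. Here max(xᵢ) = 7.64.
Posterior ∝ θ^(−3) · θ^(−4) = θ^(−7) on θ ≥ max(4.8, 7.64) = 7.64.
This density is strictly decreasing in θ, so the posterior mode lies at the lower boundary of the support.

θ̂_MAP = 7.64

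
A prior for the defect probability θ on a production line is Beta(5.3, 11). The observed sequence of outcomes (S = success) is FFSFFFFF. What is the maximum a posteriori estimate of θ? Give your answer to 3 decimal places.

Prior: Beta(5.3, 11).
Data: 1 success in 8 trials (from the sequence). The binomial likelihood contributes θ(1−θ)^7, so the posterior is Beta(5.3+1, 11+7) = Beta(6.3, 18).
For Beta(a, b) with a, b > 1 the mode is (a−1)/(a+b−2) = 5.3/22.3 ≈ 0.238.

θ̂_MAP = 0.238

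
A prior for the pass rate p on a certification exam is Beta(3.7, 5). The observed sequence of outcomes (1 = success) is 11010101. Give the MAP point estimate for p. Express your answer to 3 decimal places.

p̂_MAP = 0.524

Prior: Beta(3.7, 5).
Data: 5 successes in 8 trials (from the sequence). The binomial likelihood contributes p^5(1−p)^3, so the posterior is Beta(3.7+5, 5+3) = Beta(8.7, 8).
For Beta(a, b) with a, b > 1 the mode is (a−1)/(a+b−2) = 7.7/14.7 ≈ 0.524.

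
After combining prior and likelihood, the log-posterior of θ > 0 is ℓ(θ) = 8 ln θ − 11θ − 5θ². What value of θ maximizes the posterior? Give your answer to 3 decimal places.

ℓ'(θ) = 8/θ − 11 − 10θ. Setting this to zero and multiplying by θ: 10θ² + 11θ − 8 = 0.
θ = (−11 + √(11² + 4·10·8)) / (2·10) = (−11 + √441) / 20 = (−11 + 21)/20 = 1/2.
ℓ''(θ) = −8/θ² − 10 < 0, confirming a maximum.

θ̂_MAP = 0.500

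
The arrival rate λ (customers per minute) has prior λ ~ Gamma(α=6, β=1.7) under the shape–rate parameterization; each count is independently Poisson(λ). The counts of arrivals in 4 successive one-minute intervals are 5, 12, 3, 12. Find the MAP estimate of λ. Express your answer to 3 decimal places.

Σxᵢ = 5+12+3+12 = 32, with n = 4.
Posterior ∝ λ^5e^(−1.7λ) · λ^32e^(−4λ) = λ^37e^(−5.7λ), i.e. Gamma(shape=38, rate=5.7).
The mode of a Gamma(a, b) with a ≥ 1 (shape–rate) is (a−1)/b = 37/5.7 ≈ 6.491.

λ̂_MAP = 6.491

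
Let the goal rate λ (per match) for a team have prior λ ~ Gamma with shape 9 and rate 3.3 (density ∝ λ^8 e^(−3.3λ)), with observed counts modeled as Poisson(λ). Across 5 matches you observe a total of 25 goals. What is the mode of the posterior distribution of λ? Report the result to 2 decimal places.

λ̂_MAP = 3.98

Σxᵢ = 25, n = 5.
Posterior ∝ λ^8e^(−3.3λ) · λ^25e^(−5λ) = λ^33e^(−8.3λ), i.e. Gamma(shape=34, rate=8.3).
The mode of a Gamma(a, b) with a ≥ 1 (shape–rate) is (a−1)/b = 33/8.3 ≈ 3.98.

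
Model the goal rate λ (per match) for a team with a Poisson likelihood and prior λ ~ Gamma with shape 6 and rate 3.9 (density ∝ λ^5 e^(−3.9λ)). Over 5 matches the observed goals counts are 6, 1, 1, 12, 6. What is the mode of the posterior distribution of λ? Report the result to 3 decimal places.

λ̂_MAP = 3.483

Σxᵢ = 6+1+1+12+6 = 26, with n = 5.
Posterior ∝ λ^5e^(−3.9λ) · λ^26e^(−5λ) = λ^31e^(−8.9λ), i.e. Gamma(shape=32, rate=8.9).
The mode of a Gamma(a, b) with a ≥ 1 (shape–rate) is (a−1)/b = 31/8.9 ≈ 3.483.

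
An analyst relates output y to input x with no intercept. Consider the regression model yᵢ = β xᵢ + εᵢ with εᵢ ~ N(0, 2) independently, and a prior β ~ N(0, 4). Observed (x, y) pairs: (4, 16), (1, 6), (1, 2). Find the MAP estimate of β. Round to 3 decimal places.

log p(β | y) = −Σ(yᵢ − βxᵢ)²/(2·2) − β²/(2·4) + const.
Setting the derivative to zero: Σxᵢ(yᵢ − βxᵢ)/2 − β/4 = 0, so β = Σxᵢyᵢ / (Σxᵢ² + σ²/τ²).
Σxᵢyᵢ = 4·16 + 1·6 + 1·2 = 72; Σxᵢ² = 18; σ²/τ² = 0.5.
β̂_MAP = 72 / (18 + 0.5) = 72/18.5 ≈ 3.892.

β̂_MAP = 3.892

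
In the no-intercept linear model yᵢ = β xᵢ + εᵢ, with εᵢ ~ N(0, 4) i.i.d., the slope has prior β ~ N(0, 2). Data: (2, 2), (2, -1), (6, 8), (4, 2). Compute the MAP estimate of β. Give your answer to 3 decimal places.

log p(β | y) = −Σ(yᵢ − βxᵢ)²/(2·4) − β²/(2·2) + const.
Setting the derivative to zero: Σxᵢ(yᵢ − βxᵢ)/4 − β/2 = 0, so β = Σxᵢyᵢ / (Σxᵢ² + σ²/τ²).
Σxᵢyᵢ = 2·2 + 2·(-1) + 6·8 + 4·2 = 58; Σxᵢ² = 60; σ²/τ² = 2.
β̂_MAP = 58 / (60 + 2) = 58/62 ≈ 0.935.

β̂_MAP = 0.935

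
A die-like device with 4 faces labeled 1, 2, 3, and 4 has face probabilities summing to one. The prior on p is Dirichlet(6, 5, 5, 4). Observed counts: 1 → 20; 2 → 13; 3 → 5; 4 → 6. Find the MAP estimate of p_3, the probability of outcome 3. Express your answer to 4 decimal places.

MAP estimate: 0.1500

The posterior is Dirichlet(αᵢ + nᵢ) = Dirichlet(26, 18, 10, 10).
For a Dirichlet(a₁,…,a_K) with all aᵢ > 1, the mode has j-th component (aⱼ − 1)/(Σaᵢ − K).
Here Σaᵢ = 64 and K = 4, so p_3 = (10 − 1)/(64 − 4) = 9/60 ≈ 0.1500.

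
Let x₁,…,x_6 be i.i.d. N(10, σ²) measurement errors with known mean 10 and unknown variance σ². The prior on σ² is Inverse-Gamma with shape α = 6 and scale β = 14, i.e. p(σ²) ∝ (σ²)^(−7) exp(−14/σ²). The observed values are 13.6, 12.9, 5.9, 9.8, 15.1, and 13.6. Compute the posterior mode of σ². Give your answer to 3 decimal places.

Sum of squared deviations about the known mean: SS = (13.6−10)² + (12.9−10)² + (5.9−10)² + (9.8−10)² + (15.1−10)² + (13.6−10)² = 77.19.
The Normal likelihood contributes (σ²)^(−n/2) exp(−SS/(2σ²)), so the posterior is Inverse-Gamma(α + n/2, β + SS/2) = Inverse-Gamma(9, 52.595).
The mode of Inverse-Gamma(a, b) is b/(a+1) = 52.595/10 ≈ 5.260.

σ̂²_MAP = 5.260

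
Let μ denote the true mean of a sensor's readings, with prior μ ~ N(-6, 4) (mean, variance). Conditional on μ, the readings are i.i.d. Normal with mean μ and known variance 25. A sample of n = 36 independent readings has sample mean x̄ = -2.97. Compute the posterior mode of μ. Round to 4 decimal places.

n = 36, x̄ = -2.97.
For a Normal prior and Normal likelihood with known variance, the posterior is Normal; its mode equals its mean, the precision-weighted average.
Prior precision 1/σ₀² = 1/4 = 0.25; data precision n/σ² = 36/25 = 1.44.
μ̂ = (0.25·(-6) + 1.44·(-2.97)) / (0.25 + 1.44) = (-5.7768)/1.69 = -14442/4225 ≈ -3.4182.

μ̂_MAP = -3.4182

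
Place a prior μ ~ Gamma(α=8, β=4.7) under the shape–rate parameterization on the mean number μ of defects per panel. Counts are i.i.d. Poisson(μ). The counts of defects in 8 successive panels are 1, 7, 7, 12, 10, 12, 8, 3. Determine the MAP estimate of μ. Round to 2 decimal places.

μ̂_MAP = 5.28

Σxᵢ = 1+7+7+12+10+12+8+3 = 60, with n = 8.
Posterior ∝ μ^7e^(−4.7μ) · μ^60e^(−8μ) = μ^67e^(−12.7μ), i.e. Gamma(shape=68, rate=12.7).
The mode of a Gamma(a, b) with a ≥ 1 (shape–rate) is (a−1)/b = 67/12.7 ≈ 5.28.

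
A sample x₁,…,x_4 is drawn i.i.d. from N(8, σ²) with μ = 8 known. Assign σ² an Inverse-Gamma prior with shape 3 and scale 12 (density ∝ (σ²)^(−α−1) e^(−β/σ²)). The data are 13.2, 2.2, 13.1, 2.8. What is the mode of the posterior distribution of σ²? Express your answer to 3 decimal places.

σ̂²_MAP = 11.478

Sum of squared deviations about the known mean: SS = (13.2−8)² + (2.2−8)² + (13.1−8)² + (2.8−8)² = 113.73.
The Normal likelihood contributes (σ²)^(−n/2) exp(−SS/(2σ²)), so the posterior is Inverse-Gamma(α + n/2, β + SS/2) = Inverse-Gamma(5, 68.865).
The mode of Inverse-Gamma(a, b) is b/(a+1) = 68.865/6 ≈ 11.478.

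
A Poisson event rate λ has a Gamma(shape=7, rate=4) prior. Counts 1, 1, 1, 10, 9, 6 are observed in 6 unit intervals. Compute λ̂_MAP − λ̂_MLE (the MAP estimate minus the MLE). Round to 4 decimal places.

MAP − MLE = -1.2667

Σxᵢ = 28. Posterior is Gamma(35, 10); MAP = (35−1)/10 = 34/10 ≈ 3.40000.
MLE = x̄ = 28/6 ≈ 4.66667.
Difference = 34/10 − 28/6 = -19/15 ≈ -1.2667.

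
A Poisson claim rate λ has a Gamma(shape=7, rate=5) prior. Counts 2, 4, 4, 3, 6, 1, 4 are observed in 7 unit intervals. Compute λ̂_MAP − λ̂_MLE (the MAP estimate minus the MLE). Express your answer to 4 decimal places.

Σxᵢ = 24. Posterior is Gamma(31, 12); MAP = (31−1)/12 = 30/12 ≈ 2.50000.
MLE = x̄ = 24/7 ≈ 3.42857.
Difference = 30/12 − 24/7 = -13/14 ≈ -0.9286.

MAP − MLE = -0.9286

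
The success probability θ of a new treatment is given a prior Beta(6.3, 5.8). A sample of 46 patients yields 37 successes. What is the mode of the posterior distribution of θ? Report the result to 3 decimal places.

θ̂_MAP = 0.754

Prior: Beta(6.3, 5.8).
Data: 37 successes in 46 trials. The binomial likelihood contributes θ^37(1−θ)^9, so the posterior is Beta(6.3+37, 5.8+9) = Beta(43.3, 14.8).
For Beta(a, b) with a, b > 1 the mode is (a−1)/(a+b−2) = 42.3/56.1 ≈ 0.754.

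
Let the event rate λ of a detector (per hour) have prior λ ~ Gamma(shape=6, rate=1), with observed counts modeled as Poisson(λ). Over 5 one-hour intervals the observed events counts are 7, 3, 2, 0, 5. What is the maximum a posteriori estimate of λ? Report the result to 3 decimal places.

λ̂_MAP = 3.667

Σxᵢ = 7+3+2+0+5 = 17, with n = 5.
Posterior ∝ λ^5e^(−1λ) · λ^17e^(−5λ) = λ^22e^(−6λ), i.e. Gamma(shape=23, rate=6).
The mode of a Gamma(a, b) with a ≥ 1 (shape–rate) is (a−1)/b = 22/6 ≈ 3.667.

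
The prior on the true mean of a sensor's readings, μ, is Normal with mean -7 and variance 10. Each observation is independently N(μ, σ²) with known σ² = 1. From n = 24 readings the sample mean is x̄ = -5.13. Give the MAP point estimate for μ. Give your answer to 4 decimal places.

n = 24, x̄ = -5.13.
For a Normal prior and Normal likelihood with known variance, the posterior is Normal; its mode equals its mean, the precision-weighted average.
Prior precision 1/σ₀² = 1/10 = 0.1; data precision n/σ² = 24/1 = 24.
μ̂ = (0.1·(-7) + 24·(-5.13)) / (0.1 + 24) = (-123.82)/24.1 = -6191/1205 ≈ -5.1378.

μ̂_MAP = -5.1378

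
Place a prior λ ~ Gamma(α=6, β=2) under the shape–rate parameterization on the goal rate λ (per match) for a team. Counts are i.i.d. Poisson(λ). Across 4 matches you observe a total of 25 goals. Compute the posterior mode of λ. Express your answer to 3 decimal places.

λ̂_MAP = 5.000

Σxᵢ = 25, n = 4.
Posterior ∝ λ^5e^(−2λ) · λ^25e^(−4λ) = λ^30e^(−6λ), i.e. Gamma(shape=31, rate=6).
The mode of a Gamma(a, b) with a ≥ 1 (shape–rate) is (a−1)/b = 30/6 ≈ 5.000.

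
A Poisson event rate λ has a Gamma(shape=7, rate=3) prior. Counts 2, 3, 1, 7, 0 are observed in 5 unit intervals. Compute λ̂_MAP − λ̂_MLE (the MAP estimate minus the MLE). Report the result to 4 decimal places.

Σxᵢ = 13. Posterior is Gamma(20, 8); MAP = (20−1)/8 = 19/8 ≈ 2.37500.
MLE = x̄ = 13/5 ≈ 2.60000.
Difference = 19/8 − 13/5 = -9/40 ≈ -0.2250.

MAP − MLE = -0.2250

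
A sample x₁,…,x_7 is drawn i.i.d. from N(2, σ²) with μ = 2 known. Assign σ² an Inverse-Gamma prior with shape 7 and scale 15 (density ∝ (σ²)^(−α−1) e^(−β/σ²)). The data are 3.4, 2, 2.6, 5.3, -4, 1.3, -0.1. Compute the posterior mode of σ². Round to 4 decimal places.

Sum of squared deviations about the known mean: SS = (3.4−2)² + (2−2)² + (2.6−2)² + (5.3−2)² + (-4−2)² + (1.3−2)² + (-0.1−2)² = 54.11.
The Normal likelihood contributes (σ²)^(−n/2) exp(−SS/(2σ²)), so the posterior is Inverse-Gamma(α + n/2, β + SS/2) = Inverse-Gamma(10.5, 42.055).
The mode of Inverse-Gamma(a, b) is b/(a+1) = 42.055/11.5 ≈ 3.6570.

σ̂²_MAP = 3.6570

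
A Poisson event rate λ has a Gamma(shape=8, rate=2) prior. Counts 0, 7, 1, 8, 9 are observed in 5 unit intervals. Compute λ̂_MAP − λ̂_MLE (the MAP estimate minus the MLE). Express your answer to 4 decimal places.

MAP − MLE = -0.4286

Σxᵢ = 25. Posterior is Gamma(33, 7); MAP = (33−1)/7 = 32/7 ≈ 4.57143.
MLE = x̄ = 25/5 ≈ 5.00000.
Difference = 32/7 − 25/5 = -3/7 ≈ -0.4286.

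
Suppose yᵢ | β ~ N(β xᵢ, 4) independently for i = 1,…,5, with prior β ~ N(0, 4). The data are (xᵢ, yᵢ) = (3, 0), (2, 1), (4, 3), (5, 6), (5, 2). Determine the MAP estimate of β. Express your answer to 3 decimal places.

β̂_MAP = 0.675

log p(β | y) = −Σ(yᵢ − βxᵢ)²/(2·4) − β²/(2·4) + const.
Setting the derivative to zero: Σxᵢ(yᵢ − βxᵢ)/4 − β/4 = 0, so β = Σxᵢyᵢ / (Σxᵢ² + σ²/τ²).
Σxᵢyᵢ = 3·0 + 2·1 + 4·3 + 5·6 + 5·2 = 54; Σxᵢ² = 79; σ²/τ² = 1.
β̂_MAP = 54 / (79 + 1) = 54/80 ≈ 0.675.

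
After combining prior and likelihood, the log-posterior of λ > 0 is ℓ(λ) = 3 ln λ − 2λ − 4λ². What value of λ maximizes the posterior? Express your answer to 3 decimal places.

ℓ'(λ) = 3/λ − 2 − 8λ. Setting this to zero and multiplying by λ: 8λ² + 2λ − 3 = 0.
λ = (−2 + √(2² + 4·8·3)) / (2·8) = (−2 + √100) / 16 = (−2 + 10)/16 = 1/2.
ℓ''(λ) = −3/λ² − 8 < 0, confirming a maximum.

λ̂_MAP = 0.500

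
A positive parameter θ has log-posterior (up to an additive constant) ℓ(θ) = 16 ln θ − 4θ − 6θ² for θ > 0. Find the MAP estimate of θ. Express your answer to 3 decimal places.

ℓ'(θ) = 16/θ − 4 − 12θ. Setting this to zero and multiplying by θ: 12θ² + 4θ − 16 = 0.
θ = (−4 + √(4² + 4·12·16)) / (2·12) = (−4 + √784) / 24 = (−4 + 28)/24 = 1.
ℓ''(θ) = −16/θ² − 12 < 0, confirming a maximum.

θ̂_MAP = 1.000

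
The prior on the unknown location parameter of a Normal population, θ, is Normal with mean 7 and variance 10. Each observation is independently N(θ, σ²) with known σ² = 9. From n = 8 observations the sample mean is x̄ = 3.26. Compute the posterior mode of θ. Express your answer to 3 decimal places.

θ̂_MAP = 3.638

n = 8, x̄ = 3.26.
For a Normal prior and Normal likelihood with known variance, the posterior is Normal; its mode equals its mean, the precision-weighted average.
Prior precision 1/σ₀² = 1/10 = 0.1; data precision n/σ² = 8/9.
θ̂ = (0.1·7 + (8/9)·3.26) / (0.1 + 8/9) = (1619/450)/(89/90) = 1619/445 ≈ 3.638.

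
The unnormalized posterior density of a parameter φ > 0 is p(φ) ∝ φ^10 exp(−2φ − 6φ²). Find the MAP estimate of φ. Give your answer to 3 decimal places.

φ̂_MAP = 0.833

ℓ'(φ) = 10/φ − 2 − 12φ. Setting this to zero and multiplying by φ: 12φ² + 2φ − 10 = 0.
φ = (−2 + √(2² + 4·12·10)) / (2·12) = (−2 + √484) / 24 = (−2 + 22)/24 = 5/6.
ℓ''(φ) = −10/φ² − 12 < 0, confirming a maximum.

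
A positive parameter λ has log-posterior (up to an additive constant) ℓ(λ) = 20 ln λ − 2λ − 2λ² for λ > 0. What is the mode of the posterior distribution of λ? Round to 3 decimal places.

ℓ'(λ) = 20/λ − 2 − 4λ. Setting this to zero and multiplying by λ: 4λ² + 2λ − 20 = 0.
λ = (−2 + √(2² + 4·4·20)) / (2·4) = (−2 + √324) / 8 = (−2 + 18)/8 = 2.
ℓ''(λ) = −20/λ² − 4 < 0, confirming a maximum.

λ̂_MAP = 2.000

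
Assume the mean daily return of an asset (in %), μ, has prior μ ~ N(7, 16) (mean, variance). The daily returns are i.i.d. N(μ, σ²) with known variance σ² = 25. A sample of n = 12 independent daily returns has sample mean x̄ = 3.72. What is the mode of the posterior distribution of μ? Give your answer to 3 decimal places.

μ̂_MAP = 4.098

n = 12, x̄ = 3.72.
For a Normal prior and Normal likelihood with known variance, the posterior is Normal; its mode equals its mean, the precision-weighted average.
Prior precision 1/σ₀² = 1/16 = 0.0625; data precision n/σ² = 12/25 = 0.48.
μ̂ = (0.0625·7 + 0.48·3.72) / (0.0625 + 0.48) = 2.2231/0.5425 = 22231/5425 ≈ 4.098.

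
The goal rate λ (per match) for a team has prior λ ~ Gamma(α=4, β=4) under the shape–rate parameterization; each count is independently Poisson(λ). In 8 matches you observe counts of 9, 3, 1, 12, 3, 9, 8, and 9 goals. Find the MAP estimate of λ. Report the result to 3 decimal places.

λ̂_MAP = 4.750

Σxᵢ = 9+3+1+12+3+9+8+9 = 54, with n = 8.
Posterior ∝ λ^3e^(−4λ) · λ^54e^(−8λ) = λ^57e^(−12λ), i.e. Gamma(shape=58, rate=12).
The mode of a Gamma(a, b) with a ≥ 1 (shape–rate) is (a−1)/b = 57/12 ≈ 4.750.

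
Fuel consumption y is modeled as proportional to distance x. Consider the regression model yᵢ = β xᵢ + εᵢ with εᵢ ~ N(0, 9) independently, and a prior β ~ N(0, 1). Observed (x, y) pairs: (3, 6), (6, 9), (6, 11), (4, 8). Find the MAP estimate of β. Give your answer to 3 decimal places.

log p(β | y) = −Σ(yᵢ − βxᵢ)²/(2·9) − β²/(2·1) + const.
Setting the derivative to zero: Σxᵢ(yᵢ − βxᵢ)/9 − β/1 = 0, so β = Σxᵢyᵢ / (Σxᵢ² + σ²/τ²).
Σxᵢyᵢ = 3·6 + 6·9 + 6·11 + 4·8 = 170; Σxᵢ² = 97; σ²/τ² = 9.
β̂_MAP = 170 / (97 + 9) = 170/106 ≈ 1.604.

β̂_MAP = 1.604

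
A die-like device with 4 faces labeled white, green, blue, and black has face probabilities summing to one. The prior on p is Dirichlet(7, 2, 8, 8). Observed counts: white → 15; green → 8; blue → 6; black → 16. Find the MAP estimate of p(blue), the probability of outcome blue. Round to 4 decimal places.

MAP estimate of p(blue) = 0.1970

The posterior is Dirichlet(αᵢ + nᵢ) = Dirichlet(22, 10, 14, 24).
For a Dirichlet(a₁,…,a_K) with all aᵢ > 1, the mode has j-th component (aⱼ − 1)/(Σaᵢ − K).
Here Σaᵢ = 70 and K = 4, so p(blue) = (14 − 1)/(70 − 4) = 13/66 ≈ 0.1970.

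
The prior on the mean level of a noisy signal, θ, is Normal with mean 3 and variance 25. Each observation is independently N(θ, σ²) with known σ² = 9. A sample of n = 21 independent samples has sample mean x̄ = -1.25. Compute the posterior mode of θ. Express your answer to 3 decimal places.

n = 21, x̄ = -1.25.
For a Normal prior and Normal likelihood with known variance, the posterior is Normal; its mode equals its mean, the precision-weighted average.
Prior precision 1/σ₀² = 1/25 = 0.04; data precision n/σ² = 21/9 = 7/3.
θ̂ = (0.04·3 + (7/3)·(-1.25)) / (0.04 + 7/3) = (-839/300)/(178/75) = -839/712 ≈ -1.178.

θ̂_MAP = -1.178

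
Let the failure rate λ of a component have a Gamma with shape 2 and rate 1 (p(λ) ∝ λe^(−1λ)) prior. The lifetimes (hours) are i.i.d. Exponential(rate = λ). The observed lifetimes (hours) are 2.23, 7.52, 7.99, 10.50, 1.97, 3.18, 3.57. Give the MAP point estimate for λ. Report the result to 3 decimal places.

The Exponential(rate=λ) likelihood is ∝ λ^n e^(−λΣtᵢ). Here n = 7 and Σtᵢ = 2.23 + 7.52 + 7.99 + 10.50 + 1.97 + 3.18 + 3.57 = 36.96.
Posterior ∝ λe^(−1λ) · λ^7e^(−36.96λ) = λ^8e^(−37.96λ), i.e. Gamma(9, 37.96).
Mode = (a−1)/b = 8/37.96 ≈ 0.211.

λ̂_MAP = 0.211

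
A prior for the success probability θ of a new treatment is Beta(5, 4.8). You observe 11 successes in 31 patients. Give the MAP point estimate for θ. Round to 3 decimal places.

θ̂_MAP = 0.387

Prior: Beta(5, 4.8).
Data: 11 successes in 31 trials. The binomial likelihood contributes θ^11(1−θ)^20, so the posterior is Beta(5+11, 4.8+20) = Beta(16, 24.8).
For Beta(a, b) with a, b > 1 the mode is (a−1)/(a+b−2) = 15/38.8 ≈ 0.387.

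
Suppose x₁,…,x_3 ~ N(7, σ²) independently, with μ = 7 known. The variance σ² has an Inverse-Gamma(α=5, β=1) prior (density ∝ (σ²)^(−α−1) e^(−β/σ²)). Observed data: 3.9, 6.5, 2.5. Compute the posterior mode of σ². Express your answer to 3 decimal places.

Sum of squared deviations about the known mean: SS = (3.9−7)² + (6.5−7)² + (2.5−7)² = 30.11.
The Normal likelihood contributes (σ²)^(−n/2) exp(−SS/(2σ²)), so the posterior is Inverse-Gamma(α + n/2, β + SS/2) = Inverse-Gamma(6.5, 16.055).
The mode of Inverse-Gamma(a, b) is b/(a+1) = 16.055/7.5 ≈ 2.141.

σ̂²_MAP = 2.141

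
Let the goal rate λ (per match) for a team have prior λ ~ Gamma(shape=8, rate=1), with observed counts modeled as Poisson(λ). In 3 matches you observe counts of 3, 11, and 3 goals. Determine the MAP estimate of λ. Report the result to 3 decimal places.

λ̂_MAP = 6.000

Σxᵢ = 3+11+3 = 17, with n = 3.
Posterior ∝ λ^7e^(−1λ) · λ^17e^(−3λ) = λ^24e^(−4λ), i.e. Gamma(shape=25, rate=4).
The mode of a Gamma(a, b) with a ≥ 1 (shape–rate) is (a−1)/b = 24/4 ≈ 6.000.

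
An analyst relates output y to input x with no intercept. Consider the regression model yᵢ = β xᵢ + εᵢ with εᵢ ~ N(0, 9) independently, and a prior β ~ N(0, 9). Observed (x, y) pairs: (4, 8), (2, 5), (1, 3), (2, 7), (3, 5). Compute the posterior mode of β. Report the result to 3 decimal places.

log p(β | y) = −Σ(yᵢ − βxᵢ)²/(2·9) − β²/(2·9) + const.
Setting the derivative to zero: Σxᵢ(yᵢ − βxᵢ)/9 − β/9 = 0, so β = Σxᵢyᵢ / (Σxᵢ² + σ²/τ²).
Σxᵢyᵢ = 4·8 + 2·5 + 1·3 + 2·7 + 3·5 = 74; Σxᵢ² = 34; σ²/τ² = 1.
β̂_MAP = 74 / (34 + 1) = 74/35 ≈ 2.114.

β̂_MAP = 2.114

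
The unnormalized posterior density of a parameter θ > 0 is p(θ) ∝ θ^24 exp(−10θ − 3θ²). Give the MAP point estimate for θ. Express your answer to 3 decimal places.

ℓ'(θ) = 24/θ − 10 − 6θ. Setting this to zero and multiplying by θ: 6θ² + 10θ − 24 = 0.
θ = (−10 + √(10² + 4·6·24)) / (2·6) = (−10 + √676) / 12 = (−10 + 26)/12 = 4/3.
ℓ''(θ) = −24/θ² − 6 < 0, confirming a maximum.

θ̂_MAP = 1.333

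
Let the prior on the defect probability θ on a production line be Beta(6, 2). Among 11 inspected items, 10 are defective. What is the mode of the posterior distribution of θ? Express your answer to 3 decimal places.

Prior: Beta(6, 2).
Data: 10 successes in 11 trials. The binomial likelihood contributes θ^10(1−θ)^1, so the posterior is Beta(6+10, 2+1) = Beta(16, 3).
For Beta(a, b) with a, b > 1 the mode is (a−1)/(a+b−2) = 15/17 ≈ 0.882.

θ̂_MAP = 0.882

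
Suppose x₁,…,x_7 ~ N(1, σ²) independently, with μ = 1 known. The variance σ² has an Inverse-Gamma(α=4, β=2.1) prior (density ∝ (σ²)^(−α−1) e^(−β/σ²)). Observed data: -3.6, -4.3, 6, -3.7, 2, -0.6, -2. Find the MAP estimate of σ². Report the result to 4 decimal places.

Sum of squared deviations about the known mean: SS = (-3.6−1)² + (-4.3−1)² + (6−1)² + (-3.7−1)² + (2−1)² + (-0.6−1)² + (-2−1)² = 108.9.
The Normal likelihood contributes (σ²)^(−n/2) exp(−SS/(2σ²)), so the posterior is Inverse-Gamma(α + n/2, β + SS/2) = Inverse-Gamma(7.5, 56.55).
The mode of Inverse-Gamma(a, b) is b/(a+1) = 56.55/8.5 ≈ 6.6529.

σ̂²_MAP = 6.6529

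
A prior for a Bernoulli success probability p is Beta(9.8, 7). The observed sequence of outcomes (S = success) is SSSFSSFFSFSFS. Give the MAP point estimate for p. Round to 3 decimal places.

Prior: Beta(9.8, 7).
Data: 8 successes in 13 trials (from the sequence). The binomial likelihood contributes p^8(1−p)^5, so the posterior is Beta(9.8+8, 7+5) = Beta(17.8, 12).
For Beta(a, b) with a, b > 1 the mode is (a−1)/(a+b−2) = 16.8/27.8 ≈ 0.604.

p̂_MAP = 0.604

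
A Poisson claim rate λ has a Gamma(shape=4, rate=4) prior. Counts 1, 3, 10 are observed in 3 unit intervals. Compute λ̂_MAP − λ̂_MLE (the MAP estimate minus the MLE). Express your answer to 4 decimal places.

Σxᵢ = 14. Posterior is Gamma(18, 7); MAP = (18−1)/7 = 17/7 ≈ 2.42857.
MLE = x̄ = 14/3 ≈ 4.66667.
Difference = 17/7 − 14/3 = -47/21 ≈ -2.2381.

MAP − MLE = -2.2381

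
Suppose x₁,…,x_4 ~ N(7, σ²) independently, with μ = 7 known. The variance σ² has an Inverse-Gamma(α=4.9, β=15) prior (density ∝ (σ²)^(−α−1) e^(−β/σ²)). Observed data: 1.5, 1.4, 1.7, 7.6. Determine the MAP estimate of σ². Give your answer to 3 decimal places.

σ̂²_MAP = 7.599

Sum of squared deviations about the known mean: SS = (1.5−7)² + (1.4−7)² + (1.7−7)² + (7.6−7)² = 90.06.
The Normal likelihood contributes (σ²)^(−n/2) exp(−SS/(2σ²)), so the posterior is Inverse-Gamma(α + n/2, β + SS/2) = Inverse-Gamma(6.9, 60.03).
The mode of Inverse-Gamma(a, b) is b/(a+1) = 60.03/7.9 ≈ 7.599.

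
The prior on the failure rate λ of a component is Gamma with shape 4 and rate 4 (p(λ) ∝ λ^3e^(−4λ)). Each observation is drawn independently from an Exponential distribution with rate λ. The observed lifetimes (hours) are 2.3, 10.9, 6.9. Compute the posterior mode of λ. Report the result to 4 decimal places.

The Exponential(rate=λ) likelihood is ∝ λ^n e^(−λΣtᵢ). Here n = 3 and Σtᵢ = 2.3 + 10.9 + 6.9 = 20.1.
Posterior ∝ λ^3e^(−4λ) · λ^3e^(−20.1λ) = λ^6e^(−24.1λ), i.e. Gamma(7, 24.1).
Mode = (a−1)/b = 6/24.1 ≈ 0.2490.

λ̂_MAP = 0.2490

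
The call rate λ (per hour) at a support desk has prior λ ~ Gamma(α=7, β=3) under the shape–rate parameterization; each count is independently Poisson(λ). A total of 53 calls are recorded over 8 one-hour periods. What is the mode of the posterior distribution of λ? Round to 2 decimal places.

λ̂_MAP = 5.36

Σxᵢ = 53, n = 8.
Posterior ∝ λ^6e^(−3λ) · λ^53e^(−8λ) = λ^59e^(−11λ), i.e. Gamma(shape=60, rate=11).
The mode of a Gamma(a, b) with a ≥ 1 (shape–rate) is (a−1)/b = 59/11 ≈ 5.36.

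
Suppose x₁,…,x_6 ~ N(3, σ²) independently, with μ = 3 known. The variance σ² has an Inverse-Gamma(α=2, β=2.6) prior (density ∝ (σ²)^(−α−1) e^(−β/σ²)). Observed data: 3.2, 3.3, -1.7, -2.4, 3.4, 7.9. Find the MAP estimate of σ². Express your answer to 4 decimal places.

σ̂²_MAP = 6.7292

Sum of squared deviations about the known mean: SS = (3.2−3)² + (3.3−3)² + (-1.7−3)² + (-2.4−3)² + (3.4−3)² + (7.9−3)² = 75.55.
The Normal likelihood contributes (σ²)^(−n/2) exp(−SS/(2σ²)), so the posterior is Inverse-Gamma(α + n/2, β + SS/2) = Inverse-Gamma(5, 40.375).
The mode of Inverse-Gamma(a, b) is b/(a+1) = 40.375/6 ≈ 6.7292.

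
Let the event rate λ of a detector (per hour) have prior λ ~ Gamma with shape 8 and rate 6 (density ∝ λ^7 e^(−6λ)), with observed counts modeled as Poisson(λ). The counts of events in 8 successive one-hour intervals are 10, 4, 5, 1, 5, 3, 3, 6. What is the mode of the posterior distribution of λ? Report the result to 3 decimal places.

λ̂_MAP = 3.143

Σxᵢ = 10+4+5+1+5+3+3+6 = 37, with n = 8.
Posterior ∝ λ^7e^(−6λ) · λ^37e^(−8λ) = λ^44e^(−14λ), i.e. Gamma(shape=45, rate=14).
The mode of a Gamma(a, b) with a ≥ 1 (shape–rate) is (a−1)/b = 44/14 ≈ 3.143.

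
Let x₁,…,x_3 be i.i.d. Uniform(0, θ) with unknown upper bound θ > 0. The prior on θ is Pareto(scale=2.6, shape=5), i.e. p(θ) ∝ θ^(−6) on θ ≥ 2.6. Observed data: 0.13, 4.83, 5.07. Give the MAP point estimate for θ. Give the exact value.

The Uniform(0, θ) likelihood is θ^(−n) for θ ≥ max(xᵢ), zero otherwise. Here max(xᵢ) = 5.07.
Posterior ∝ θ^(−6) · θ^(−3) = θ^(−9) on θ ≥ max(2.6, 5.07) = 5.07.
This density is strictly decreasing in θ, so the posterior mode lies at the lower boundary of the support.

θ̂_MAP = 5.07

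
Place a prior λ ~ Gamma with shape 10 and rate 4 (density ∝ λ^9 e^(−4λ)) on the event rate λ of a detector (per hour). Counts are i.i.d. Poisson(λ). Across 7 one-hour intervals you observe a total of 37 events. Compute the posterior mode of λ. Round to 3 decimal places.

λ̂_MAP = 4.182

Σxᵢ = 37, n = 7.
Posterior ∝ λ^9e^(−4λ) · λ^37e^(−7λ) = λ^46e^(−11λ), i.e. Gamma(shape=47, rate=11).
The mode of a Gamma(a, b) with a ≥ 1 (shape–rate) is (a−1)/b = 46/11 ≈ 4.182.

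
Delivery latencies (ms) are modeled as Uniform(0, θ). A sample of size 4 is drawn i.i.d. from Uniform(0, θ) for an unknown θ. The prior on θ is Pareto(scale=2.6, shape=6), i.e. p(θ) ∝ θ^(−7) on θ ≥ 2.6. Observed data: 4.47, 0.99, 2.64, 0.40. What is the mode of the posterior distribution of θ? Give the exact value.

The Uniform(0, θ) likelihood is θ^(−n) for θ ≥ max(xᵢ), zero otherwise. Here max(xᵢ) = 4.47.
Posterior ∝ θ^(−7) · θ^(−4) = θ^(−11) on θ ≥ max(2.6, 4.47) = 4.47.
This density is strictly decreasing in θ, so the posterior mode lies at the lower boundary of the support.

θ̂_MAP = 4.47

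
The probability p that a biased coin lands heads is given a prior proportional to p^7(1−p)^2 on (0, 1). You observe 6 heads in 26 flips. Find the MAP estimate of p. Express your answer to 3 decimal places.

p̂_MAP = 0.371

The prior density ∝ p^7(1−p)^2 is the kernel of Beta(8, 3).
Data: 6 successes in 26 trials. The binomial likelihood contributes p^6(1−p)^20, so the posterior is Beta(8+6, 3+20) = Beta(14, 23).
For Beta(a, b) with a, b > 1 the mode is (a−1)/(a+b−2) = 13/35 ≈ 0.371.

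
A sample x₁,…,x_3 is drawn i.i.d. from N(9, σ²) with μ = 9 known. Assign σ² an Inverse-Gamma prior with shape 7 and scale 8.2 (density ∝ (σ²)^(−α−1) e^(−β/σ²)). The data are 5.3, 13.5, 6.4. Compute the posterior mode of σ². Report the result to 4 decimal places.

σ̂²_MAP = 3.0053

Sum of squared deviations about the known mean: SS = (5.3−9)² + (13.5−9)² + (6.4−9)² = 40.7.
The Normal likelihood contributes (σ²)^(−n/2) exp(−SS/(2σ²)), so the posterior is Inverse-Gamma(α + n/2, β + SS/2) = Inverse-Gamma(8.5, 28.55).
The mode of Inverse-Gamma(a, b) is b/(a+1) = 28.55/9.5 ≈ 3.0053.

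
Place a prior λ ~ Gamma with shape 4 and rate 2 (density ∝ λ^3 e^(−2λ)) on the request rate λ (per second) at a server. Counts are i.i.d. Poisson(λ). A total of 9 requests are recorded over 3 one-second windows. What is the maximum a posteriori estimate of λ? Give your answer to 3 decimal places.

λ̂_MAP = 2.400

Σxᵢ = 9, n = 3.
Posterior ∝ λ^3e^(−2λ) · λ^9e^(−3λ) = λ^12e^(−5λ), i.e. Gamma(shape=13, rate=5).
The mode of a Gamma(a, b) with a ≥ 1 (shape–rate) is (a−1)/b = 12/5 ≈ 2.400.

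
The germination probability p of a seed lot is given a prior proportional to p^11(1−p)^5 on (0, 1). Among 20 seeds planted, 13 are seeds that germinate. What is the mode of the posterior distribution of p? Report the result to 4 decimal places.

p̂_MAP = 0.6667

The prior density ∝ p^11(1−p)^5 is the kernel of Beta(12, 6).
Data: 13 successes in 20 trials. The binomial likelihood contributes p^13(1−p)^7, so the posterior is Beta(12+13, 6+7) = Beta(25, 13).
For Beta(a, b) with a, b > 1 the mode is (a−1)/(a+b−2) = 24/36 ≈ 0.6667.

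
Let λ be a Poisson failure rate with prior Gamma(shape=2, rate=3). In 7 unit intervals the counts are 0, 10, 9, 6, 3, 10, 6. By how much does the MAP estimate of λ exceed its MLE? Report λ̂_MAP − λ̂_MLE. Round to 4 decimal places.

MAP − MLE = -1.7857

Σxᵢ = 44. Posterior is Gamma(46, 10); MAP = (46−1)/10 = 45/10 ≈ 4.50000.
MLE = x̄ = 44/7 ≈ 6.28571.
Difference = 45/10 − 44/7 = -25/14 ≈ -1.7857.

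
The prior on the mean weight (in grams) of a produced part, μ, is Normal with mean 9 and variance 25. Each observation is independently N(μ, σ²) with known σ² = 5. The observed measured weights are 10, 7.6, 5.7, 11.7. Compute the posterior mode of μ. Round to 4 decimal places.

n = 4; x̄ = (10 + 7.6 + 5.7 + 11.7)/4 = 35/4 = 8.75.
For a Normal prior and Normal likelihood with known variance, the posterior is Normal; its mode equals its mean, the precision-weighted average.
Prior precision 1/σ₀² = 1/25 = 0.04; data precision n/σ² = 4/5 = 0.8.
μ̂ = (0.04·9 + 0.8·8.75) / (0.04 + 0.8) = 7.36/0.84 = 184/21 ≈ 8.7619.

μ̂_MAP = 8.7619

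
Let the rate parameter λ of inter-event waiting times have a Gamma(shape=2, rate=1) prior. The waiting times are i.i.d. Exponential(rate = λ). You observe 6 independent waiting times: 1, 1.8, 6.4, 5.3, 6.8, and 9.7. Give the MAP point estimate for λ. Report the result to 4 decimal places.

λ̂_MAP = 0.2188

The Exponential(rate=λ) likelihood is ∝ λ^n e^(−λΣtᵢ). Here n = 6 and Σtᵢ = 1 + 1.8 + 6.4 + 5.3 + 6.8 + 9.7 = 31.
Posterior ∝ λe^(−1λ) · λ^6e^(−31λ) = λ^7e^(−32λ), i.e. Gamma(8, 32).
Mode = (a−1)/b = 7/32 ≈ 0.2188.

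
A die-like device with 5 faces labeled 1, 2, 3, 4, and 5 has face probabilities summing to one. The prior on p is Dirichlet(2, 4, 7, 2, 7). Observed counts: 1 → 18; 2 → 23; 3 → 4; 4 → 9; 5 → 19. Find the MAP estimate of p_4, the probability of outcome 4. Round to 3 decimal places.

MAP estimate: 0.111

The posterior is Dirichlet(αᵢ + nᵢ) = Dirichlet(20, 27, 11, 11, 26).
For a Dirichlet(a₁,…,a_K) with all aᵢ > 1, the mode has j-th component (aⱼ − 1)/(Σaᵢ − K).
Here Σaᵢ = 95 and K = 5, so p_4 = (11 − 1)/(95 − 5) = 10/90 ≈ 0.111.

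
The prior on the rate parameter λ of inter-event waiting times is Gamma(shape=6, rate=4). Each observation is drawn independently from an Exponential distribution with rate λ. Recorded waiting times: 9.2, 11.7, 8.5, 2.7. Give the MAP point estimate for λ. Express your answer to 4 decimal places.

The Exponential(rate=λ) likelihood is ∝ λ^n e^(−λΣtᵢ). Here n = 4 and Σtᵢ = 9.2 + 11.7 + 8.5 + 2.7 = 32.1.
Posterior ∝ λ^5e^(−4λ) · λ^4e^(−32.1λ) = λ^9e^(−36.1λ), i.e. Gamma(10, 36.1).
Mode = (a−1)/b = 9/36.1 ≈ 0.2493.

λ̂_MAP = 0.2493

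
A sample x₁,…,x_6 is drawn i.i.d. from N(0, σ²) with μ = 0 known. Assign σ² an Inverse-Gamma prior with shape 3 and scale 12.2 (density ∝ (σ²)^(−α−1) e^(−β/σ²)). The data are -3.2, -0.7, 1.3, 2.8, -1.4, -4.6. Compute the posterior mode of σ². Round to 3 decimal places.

σ̂²_MAP = 4.841

Sum of squared deviations about the known mean: SS = (-3.2−0)² + (-0.7−0)² + (1.3−0)² + (2.8−0)² + (-1.4−0)² + (-4.6−0)² = 43.38.
The Normal likelihood contributes (σ²)^(−n/2) exp(−SS/(2σ²)), so the posterior is Inverse-Gamma(α + n/2, β + SS/2) = Inverse-Gamma(6, 33.89).
The mode of Inverse-Gamma(a, b) is b/(a+1) = 33.89/7 ≈ 4.841.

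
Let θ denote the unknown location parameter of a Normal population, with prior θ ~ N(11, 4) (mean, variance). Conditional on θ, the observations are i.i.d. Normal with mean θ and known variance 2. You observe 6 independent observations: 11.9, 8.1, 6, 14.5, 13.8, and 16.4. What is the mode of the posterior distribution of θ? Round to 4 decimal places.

n = 6; x̄ = (11.9 + 8.1 + 6 + 14.5 + 13.8 + 16.4)/6 = 70.7/6 = 707/60 ≈ 11.7833.
For a Normal prior and Normal likelihood with known variance, the posterior is Normal; its mode equals its mean, the precision-weighted average.
Prior precision 1/σ₀² = 1/4 = 0.25; data precision n/σ² = 6/2 = 3.
θ̂ = (0.25·11 + 3·(707/60)) / (0.25 + 3) = 38.1/3.25 = 762/65 ≈ 11.7231.

θ̂_MAP = 11.7231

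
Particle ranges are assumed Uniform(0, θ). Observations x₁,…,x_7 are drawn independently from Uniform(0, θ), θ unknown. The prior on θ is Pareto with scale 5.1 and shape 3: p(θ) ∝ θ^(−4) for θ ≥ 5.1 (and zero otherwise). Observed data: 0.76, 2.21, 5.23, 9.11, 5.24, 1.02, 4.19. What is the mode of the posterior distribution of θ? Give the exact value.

θ̂_MAP = 9.11

The Uniform(0, θ) likelihood is θ^(−n) for θ ≥ max(xᵢ), zero otherwise. Here max(xᵢ) = 9.11.
Posterior ∝ θ^(−4) · θ^(−7) = θ^(−11) on θ ≥ max(5.1, 9.11) = 9.11.
This density is strictly decreasing in θ, so the posterior mode lies at the lower boundary of the support.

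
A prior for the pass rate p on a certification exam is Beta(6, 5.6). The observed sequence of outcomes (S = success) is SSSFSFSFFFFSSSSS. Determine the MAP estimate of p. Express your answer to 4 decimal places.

p̂_MAP = 0.5859

Prior: Beta(6, 5.6).
Data: 10 successes in 16 trials (from the sequence). The binomial likelihood contributes p^10(1−p)^6, so the posterior is Beta(6+10, 5.6+6) = Beta(16, 11.6).
For Beta(a, b) with a, b > 1 the mode is (a−1)/(a+b−2) = 15/25.6 ≈ 0.5859.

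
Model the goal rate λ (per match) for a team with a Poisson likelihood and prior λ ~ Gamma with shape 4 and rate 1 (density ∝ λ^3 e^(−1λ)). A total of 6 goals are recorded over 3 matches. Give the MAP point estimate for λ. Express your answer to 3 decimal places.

λ̂_MAP = 2.250

Σxᵢ = 6, n = 3.
Posterior ∝ λ^3e^(−1λ) · λ^6e^(−3λ) = λ^9e^(−4λ), i.e. Gamma(shape=10, rate=4).
The mode of a Gamma(a, b) with a ≥ 1 (shape–rate) is (a−1)/b = 9/4 ≈ 2.250.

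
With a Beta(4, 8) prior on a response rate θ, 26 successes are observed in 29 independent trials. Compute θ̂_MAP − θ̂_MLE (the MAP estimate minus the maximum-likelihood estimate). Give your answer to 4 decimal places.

Posterior is Beta(30, 11); MAP = (30−1)/(41−2) = 29/39 ≈ 0.74359.
MLE ignores the prior: θ̂_MLE = k/n = 26/29 ≈ 0.89655.
Difference = 29/39 − 26/29 = -173/1131 ≈ -0.1530.

MAP − MLE = -0.1530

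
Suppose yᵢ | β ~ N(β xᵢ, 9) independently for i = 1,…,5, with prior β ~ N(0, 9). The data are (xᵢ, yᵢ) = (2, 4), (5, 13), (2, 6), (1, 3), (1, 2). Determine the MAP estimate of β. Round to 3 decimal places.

log p(β | y) = −Σ(yᵢ − βxᵢ)²/(2·9) − β²/(2·9) + const.
Setting the derivative to zero: Σxᵢ(yᵢ − βxᵢ)/9 − β/9 = 0, so β = Σxᵢyᵢ / (Σxᵢ² + σ²/τ²).
Σxᵢyᵢ = 2·4 + 5·13 + 2·6 + 1·3 + 1·2 = 90; Σxᵢ² = 35; σ²/τ² = 1.
β̂_MAP = 90 / (35 + 1) = 90/36 ≈ 2.500.

β̂_MAP = 2.500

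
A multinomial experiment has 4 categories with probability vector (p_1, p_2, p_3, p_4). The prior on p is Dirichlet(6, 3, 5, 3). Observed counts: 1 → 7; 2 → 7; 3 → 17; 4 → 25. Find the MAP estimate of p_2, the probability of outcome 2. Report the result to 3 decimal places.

MAP estimate: 0.130

The posterior is Dirichlet(αᵢ + nᵢ) = Dirichlet(13, 10, 22, 28).
For a Dirichlet(a₁,…,a_K) with all aᵢ > 1, the mode has j-th component (aⱼ − 1)/(Σaᵢ − K).
Here Σaᵢ = 73 and K = 4, so p_2 = (10 − 1)/(73 − 4) = 9/69 ≈ 0.130.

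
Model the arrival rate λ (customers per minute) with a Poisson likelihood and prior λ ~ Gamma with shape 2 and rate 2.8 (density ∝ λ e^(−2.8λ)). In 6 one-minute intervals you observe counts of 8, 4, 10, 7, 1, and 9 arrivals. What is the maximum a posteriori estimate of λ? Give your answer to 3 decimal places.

Σxᵢ = 8+4+10+7+1+9 = 39, with n = 6.
Posterior ∝ λe^(−2.8λ) · λ^39e^(−6λ) = λ^40e^(−8.8λ), i.e. Gamma(shape=41, rate=8.8).
The mode of a Gamma(a, b) with a ≥ 1 (shape–rate) is (a−1)/b = 40/8.8 ≈ 4.545.

λ̂_MAP = 4.545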